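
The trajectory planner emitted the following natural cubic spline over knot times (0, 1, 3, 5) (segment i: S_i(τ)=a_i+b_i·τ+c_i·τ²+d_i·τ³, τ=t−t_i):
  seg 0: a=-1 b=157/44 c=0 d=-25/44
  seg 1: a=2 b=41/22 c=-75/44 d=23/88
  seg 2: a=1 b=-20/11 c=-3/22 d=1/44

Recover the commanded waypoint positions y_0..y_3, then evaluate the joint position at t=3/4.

y_0=-1 y_1=2 y_2=1 y_3=-3
S(3/4) = 4045/2816

y_0 = S_0(0) = a_0 = -1
y_1 = S_1(0) = a_1 = 2
y_2 = S_2(0) = a_2 = 1
y_3 = S_2(2) = -3
t_q=3/4 is in segment 0 (τ=3/4); S_0(τ)=4045/2816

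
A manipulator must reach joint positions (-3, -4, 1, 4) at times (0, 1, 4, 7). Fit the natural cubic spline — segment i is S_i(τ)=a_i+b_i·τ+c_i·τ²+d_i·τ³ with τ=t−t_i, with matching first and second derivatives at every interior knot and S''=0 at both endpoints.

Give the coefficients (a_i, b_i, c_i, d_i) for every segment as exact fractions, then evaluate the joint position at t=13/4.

Δ: Δ0=-1, Δ1=5/3, Δ2=1
row 1: diag=8, rhs=16; c'=3/8, d'=2
row 2: denom=12−3·3/8=87/8; d'=(-4−3·2)/(87/8)=-80/87
back: M2=-80/87
back: M1=2−3/8·-80/87=68/29
M: M0=0, M1=68/29, M2=-80/87, M3=0
seg 0: a=-3, c=M0/2=0, d=(M1−M0)/(6·1)=34/87, b=Δ0−h0·(2M0+M1)/6=-121/87
seg 1: a=-4, c=M1/2=34/29, d=(M2−M1)/(6·3)=-142/783, b=Δ1−h1·(2M1+M2)/6=-19/87
seg 2: a=1, c=M2/2=-40/87, d=(M3−M2)/(6·3)=40/783, b=Δ2−h2·(2M2+M3)/6=167/87
t_q=13/4 → seg 1, τ=9/4; S=-4+-19/87·τ+34/29·τ²+-142/783·τ³=-577/928

  seg 0: a=-3 b=-121/87 c=0 d=34/87
  seg 1: a=-4 b=-19/87 c=34/29 d=-142/783
  seg 2: a=1 b=167/87 c=-40/87 d=40/783
S(13/4) = -577/928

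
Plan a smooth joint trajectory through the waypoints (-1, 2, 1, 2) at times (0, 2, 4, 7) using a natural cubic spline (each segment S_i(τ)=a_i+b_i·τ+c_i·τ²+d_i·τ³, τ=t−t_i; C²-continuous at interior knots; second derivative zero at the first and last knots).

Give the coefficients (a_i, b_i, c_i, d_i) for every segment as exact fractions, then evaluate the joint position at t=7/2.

  seg 0: a=-1 b=118/57 c=0 d=-65/456
  seg 1: a=2 b=41/114 c=-65/76 d=97/456
  seg 2: a=1 b=-29/57 c=8/19 d=-8/171
S(7/2) = 1621/1216

Δ: Δ0=3/2, Δ1=-1/2, Δ2=1/3
row 1: diag=8, rhs=-12; c'=1/4, d'=-3/2
row 2: denom=10−2·1/4=19/2; d'=(5−2·-3/2)/(19/2)=16/19
back: M2=16/19
back: M1=-3/2−1/4·16/19=-65/38
M: M0=0, M1=-65/38, M2=16/19, M3=0
seg 0: a=-1, c=M0/2=0, d=(M1−M0)/(6·2)=-65/456, b=Δ0−h0·(2M0+M1)/6=118/57
seg 1: a=2, c=M1/2=-65/76, d=(M2−M1)/(6·2)=97/456, b=Δ1−h1·(2M1+M2)/6=41/114
seg 2: a=1, c=M2/2=8/19, d=(M3−M2)/(6·3)=-8/171, b=Δ2−h2·(2M2+M3)/6=-29/57
t_q=7/2 → seg 1, τ=3/2; S=2+41/114·τ+-65/76·τ²+97/456·τ³=1621/1216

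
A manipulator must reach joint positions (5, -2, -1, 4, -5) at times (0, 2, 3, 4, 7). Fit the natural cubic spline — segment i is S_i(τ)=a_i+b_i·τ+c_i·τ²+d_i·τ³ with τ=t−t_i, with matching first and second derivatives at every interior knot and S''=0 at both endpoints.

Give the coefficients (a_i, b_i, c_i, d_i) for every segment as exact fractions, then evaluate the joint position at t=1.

  seg 0: a=5 b=-411/89 c=0 d=199/712
  seg 1: a=-2 b=-225/178 c=597/356 d=209/356
  seg 2: a=-1 b=1371/356 c=306/89 d=-815/356
  seg 3: a=4 b=687/178 c=-1221/356 d=407/1068
S(1) = 471/712

Δ: Δ0=-7/2, Δ1=1, Δ2=5, Δ3=-3
row 1: diag=6, rhs=27; c'=1/6, d'=9/2
row 2: denom=4−1·1/6=23/6; d'=(24−1·9/2)/(23/6)=117/23
row 3: denom=8−1·6/23=178/23; d'=(-48−1·117/23)/(178/23)=-1221/178
back: M3=-1221/178
back: M2=117/23−6/23·-1221/178=612/89
back: M1=9/2−1/6·612/89=597/178
M: M0=0, M1=597/178, M2=612/89, M3=-1221/178, M4=0
seg 0: a=5, c=M0/2=0, d=(M1−M0)/(6·2)=199/712, b=Δ0−h0·(2M0+M1)/6=-411/89
seg 1: a=-2, c=M1/2=597/356, d=(M2−M1)/(6·1)=209/356, b=Δ1−h1·(2M1+M2)/6=-225/178
seg 2: a=-1, c=M2/2=306/89, d=(M3−M2)/(6·1)=-815/356, b=Δ2−h2·(2M2+M3)/6=1371/356
seg 3: a=4, c=M3/2=-1221/356, d=(M4−M3)/(6·3)=407/1068, b=Δ3−h3·(2M3+M4)/6=687/178
t_q=1 → seg 0, τ=1; S=5+-411/89·τ+0·τ²+199/712·τ³=471/712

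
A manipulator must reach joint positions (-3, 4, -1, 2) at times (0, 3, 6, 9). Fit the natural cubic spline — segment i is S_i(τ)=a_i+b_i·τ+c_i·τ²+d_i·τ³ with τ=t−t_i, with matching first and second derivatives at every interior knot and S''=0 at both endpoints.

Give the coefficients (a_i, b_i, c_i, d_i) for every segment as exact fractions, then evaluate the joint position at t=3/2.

  seg 0: a=-3 b=161/45 c=0 d=-56/405
  seg 1: a=4 b=-7/45 c=-56/45 d=20/81
  seg 2: a=-1 b=-43/45 c=44/45 d=-44/405
S(3/2) = 19/10

Δ: Δ0=7/3, Δ1=-5/3, Δ2=1
row 1: diag=12, rhs=-24; c'=1/4, d'=-2
row 2: denom=12−3·1/4=45/4; d'=(16−3·-2)/(45/4)=88/45
back: M2=88/45
back: M1=-2−1/4·88/45=-112/45
M: M0=0, M1=-112/45, M2=88/45, M3=0
seg 0: a=-3, c=M0/2=0, d=(M1−M0)/(6·3)=-56/405, b=Δ0−h0·(2M0+M1)/6=161/45
seg 1: a=4, c=M1/2=-56/45, d=(M2−M1)/(6·3)=20/81, b=Δ1−h1·(2M1+M2)/6=-7/45
seg 2: a=-1, c=M2/2=44/45, d=(M3−M2)/(6·3)=-44/405, b=Δ2−h2·(2M2+M3)/6=-43/45
t_q=3/2 → seg 0, τ=3/2; S=-3+161/45·τ+0·τ²+-56/405·τ³=19/10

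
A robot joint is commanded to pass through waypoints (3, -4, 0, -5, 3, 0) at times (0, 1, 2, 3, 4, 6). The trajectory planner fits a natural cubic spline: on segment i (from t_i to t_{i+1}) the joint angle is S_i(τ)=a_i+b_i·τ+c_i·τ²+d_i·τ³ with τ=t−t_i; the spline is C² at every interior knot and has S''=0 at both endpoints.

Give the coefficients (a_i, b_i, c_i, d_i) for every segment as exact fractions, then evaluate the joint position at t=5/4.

Δ: Δ0=-7, Δ1=4, Δ2=-5, Δ3=8, Δ4=-3/2
row 1: diag=4, rhs=66; c'=1/4, d'=33/2
row 2: denom=4−1·1/4=15/4; d'=(-54−1·33/2)/(15/4)=-94/5
row 3: denom=4−1·4/15=56/15; d'=(78−1·-94/5)/(56/15)=363/14
row 4: denom=6−1·15/56=321/56; d'=(-57−1·363/14)/(321/56)=-1548/107
back: M4=-1548/107
back: M3=363/14−15/56·-1548/107=3189/107
back: M2=-94/5−4/15·3189/107=-2862/107
back: M1=33/2−1/4·-2862/107=2481/107
M: M0=0, M1=2481/107, M2=-2862/107, M3=3189/107, M4=-1548/107, M5=0
seg 0: a=3, c=M0/2=0, d=(M1−M0)/(6·1)=827/214, b=Δ0−h0·(2M0+M1)/6=-2325/214
seg 1: a=-4, c=M1/2=2481/214, d=(M2−M1)/(6·1)=-1781/214, b=Δ1−h1·(2M1+M2)/6=78/107
seg 2: a=0, c=M2/2=-1431/107, d=(M3−M2)/(6·1)=2017/214, b=Δ2−h2·(2M2+M3)/6=-225/214
seg 3: a=-5, c=M3/2=3189/214, d=(M4−M3)/(6·1)=-1579/214, b=Δ3−h3·(2M3+M4)/6=51/107
seg 4: a=3, c=M4/2=-774/107, d=(M5−M4)/(6·2)=129/107, b=Δ4−h4·(2M4+M5)/6=1743/214
t_q=5/4 → seg 1, τ=1/4; S=-4+78/107·τ+2481/214·τ²+-1781/214·τ³=-44145/13696

  seg 0: a=3 b=-2325/214 c=0 d=827/214
  seg 1: a=-4 b=78/107 c=2481/214 d=-1781/214
  seg 2: a=0 b=-225/214 c=-1431/107 d=2017/214
  seg 3: a=-5 b=51/107 c=3189/214 d=-1579/214
  seg 4: a=3 b=1743/214 c=-774/107 d=129/107
S(5/4) = -44145/13696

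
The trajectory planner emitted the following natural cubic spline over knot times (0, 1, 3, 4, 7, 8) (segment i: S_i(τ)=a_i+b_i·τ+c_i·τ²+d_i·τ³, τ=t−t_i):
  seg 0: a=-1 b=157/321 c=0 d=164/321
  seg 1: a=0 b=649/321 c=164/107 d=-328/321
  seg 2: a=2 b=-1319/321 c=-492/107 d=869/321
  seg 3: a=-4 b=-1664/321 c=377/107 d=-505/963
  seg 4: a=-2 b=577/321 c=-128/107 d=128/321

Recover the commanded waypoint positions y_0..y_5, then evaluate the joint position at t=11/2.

y_0 = S_0(0) = a_0 = -1
y_1 = S_1(0) = a_1 = 0
y_2 = S_2(0) = a_2 = 2
y_3 = S_3(0) = a_3 = -4
y_4 = S_4(0) = a_4 = -2
y_5 = S_4(1) = -1
t_q=11/2 is in segment 3 (τ=3/2); S_3(τ)=-4809/856

y_0=-1 y_1=0 y_2=2 y_3=-4 y_4=-2 y_5=-1
S(11/2) = -4809/856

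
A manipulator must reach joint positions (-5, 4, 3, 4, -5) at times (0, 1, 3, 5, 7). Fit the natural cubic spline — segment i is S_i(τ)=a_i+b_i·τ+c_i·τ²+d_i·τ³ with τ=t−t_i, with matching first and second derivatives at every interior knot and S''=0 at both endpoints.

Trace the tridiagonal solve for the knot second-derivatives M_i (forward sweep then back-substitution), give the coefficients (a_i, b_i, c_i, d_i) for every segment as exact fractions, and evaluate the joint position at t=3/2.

Δ: Δ0=9, Δ1=-1/2, Δ2=1/2, Δ3=-9/2
row 1: diag=6, rhs=-57; c'=1/3, d'=-19/2
row 2: denom=8−2·1/3=22/3; d'=(6−2·-19/2)/(22/3)=75/22
row 3: denom=8−2·3/11=82/11; d'=(-30−2·75/22)/(82/11)=-405/82
back: M3=-405/82
back: M2=75/22−3/11·-405/82=195/41
back: M1=-19/2−1/3·195/41=-909/82
M: M0=0, M1=-909/82, M2=195/41, M3=-405/82, M4=0
seg 0: a=-5, c=M0/2=0, d=(M1−M0)/(6·1)=-303/164, b=Δ0−h0·(2M0+M1)/6=1779/164
seg 1: a=4, c=M1/2=-909/164, d=(M2−M1)/(6·2)=433/328, b=Δ1−h1·(2M1+M2)/6=435/82
seg 2: a=3, c=M2/2=195/82, d=(M3−M2)/(6·2)=-265/328, b=Δ2−h2·(2M2+M3)/6=-42/41
seg 3: a=4, c=M3/2=-405/164, d=(M4−M3)/(6·2)=135/328, b=Δ3−h3·(2M3+M4)/6=-99/82
t_q=3/2 → seg 1, τ=1/2; S=4+435/82·τ+-909/164·τ²+433/328·τ³=14253/2624

  seg 0: a=-5 b=1779/164 c=0 d=-303/164
  seg 1: a=4 b=435/82 c=-909/164 d=433/328
  seg 2: a=3 b=-42/41 c=195/82 d=-265/328
  seg 3: a=4 b=-99/82 c=-405/164 d=135/328
S(3/2) = 14253/2624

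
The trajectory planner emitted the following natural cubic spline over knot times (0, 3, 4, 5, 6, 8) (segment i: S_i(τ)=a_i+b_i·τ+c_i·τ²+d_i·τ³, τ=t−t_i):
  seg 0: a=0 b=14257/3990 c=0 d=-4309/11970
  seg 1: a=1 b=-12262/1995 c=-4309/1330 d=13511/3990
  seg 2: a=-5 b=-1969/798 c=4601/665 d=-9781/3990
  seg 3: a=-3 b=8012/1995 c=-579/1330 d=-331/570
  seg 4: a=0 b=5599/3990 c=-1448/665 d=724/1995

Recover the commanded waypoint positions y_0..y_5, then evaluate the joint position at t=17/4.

y_0=0 y_1=1 y_2=-5 y_3=-3 y_4=0 y_5=-3
S(17/4) = -444559/85120

y_0 = S_0(0) = a_0 = 0
y_1 = S_1(0) = a_1 = 1
y_2 = S_2(0) = a_2 = -5
y_3 = S_3(0) = a_3 = -3
y_4 = S_4(0) = a_4 = 0
y_5 = S_4(2) = -3
t_q=17/4 is in segment 2 (τ=1/4); S_2(τ)=-444559/85120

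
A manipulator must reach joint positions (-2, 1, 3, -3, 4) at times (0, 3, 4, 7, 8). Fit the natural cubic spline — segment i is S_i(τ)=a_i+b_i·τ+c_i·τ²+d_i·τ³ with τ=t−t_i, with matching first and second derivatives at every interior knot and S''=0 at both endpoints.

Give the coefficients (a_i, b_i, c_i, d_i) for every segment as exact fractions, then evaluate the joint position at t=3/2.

Δ: Δ0=1, Δ1=2, Δ2=-2, Δ3=7
row 1: diag=8, rhs=6; c'=1/8, d'=3/4
row 2: denom=8−1·1/8=63/8; d'=(-24−1·3/4)/(63/8)=-22/7
row 3: denom=8−3·8/21=48/7; d'=(54−3·-22/7)/(48/7)=37/4
back: M3=37/4
back: M2=-22/7−8/21·37/4=-20/3
back: M1=3/4−1/8·-20/3=19/12
M: M0=0, M1=19/12, M2=-20/3, M3=37/4, M4=0
seg 0: a=-2, c=M0/2=0, d=(M1−M0)/(6·3)=19/216, b=Δ0−h0·(2M0+M1)/6=5/24
seg 1: a=1, c=M1/2=19/24, d=(M2−M1)/(6·1)=-11/8, b=Δ1−h1·(2M1+M2)/6=31/12
seg 2: a=3, c=M2/2=-10/3, d=(M3−M2)/(6·3)=191/216, b=Δ2−h2·(2M2+M3)/6=1/24
seg 3: a=-3, c=M3/2=37/8, d=(M4−M3)/(6·1)=-37/24, b=Δ3−h3·(2M3+M4)/6=47/12
t_q=3/2 → seg 0, τ=3/2; S=-2+5/24·τ+0·τ²+19/216·τ³=-89/64

  seg 0: a=-2 b=5/24 c=0 d=19/216
  seg 1: a=1 b=31/12 c=19/24 d=-11/8
  seg 2: a=3 b=1/24 c=-10/3 d=191/216
  seg 3: a=-3 b=47/12 c=37/8 d=-37/24
S(3/2) = -89/64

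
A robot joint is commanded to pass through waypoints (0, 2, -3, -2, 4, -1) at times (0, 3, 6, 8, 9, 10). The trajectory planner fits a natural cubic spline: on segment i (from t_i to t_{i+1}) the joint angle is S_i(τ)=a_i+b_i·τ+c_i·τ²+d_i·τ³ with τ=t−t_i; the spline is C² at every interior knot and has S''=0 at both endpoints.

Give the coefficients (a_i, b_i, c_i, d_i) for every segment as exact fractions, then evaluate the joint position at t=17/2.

Δ: Δ0=2/3, Δ1=-5/3, Δ2=1/2, Δ3=6, Δ4=-5
row 1: diag=12, rhs=-14; c'=1/4, d'=-7/6
row 2: denom=10−3·1/4=37/4; d'=(13−3·-7/6)/(37/4)=66/37
row 3: denom=6−2·8/37=206/37; d'=(33−2·66/37)/(206/37)=1089/206
row 4: denom=4−1·37/206=787/206; d'=(-66−1·1089/206)/(787/206)=-14685/787
back: M4=-14685/787
back: M3=1089/206−37/206·-14685/787=6798/787
back: M2=66/37−8/37·6798/787=-66/787
back: M1=-7/6−1/4·-66/787=-2705/2361
M: M0=0, M1=-2705/2361, M2=-66/787, M3=6798/787, M4=-14685/787, M5=0
seg 0: a=0, c=M0/2=0, d=(M1−M0)/(6·3)=-2705/42498, b=Δ0−h0·(2M0+M1)/6=1951/1574
seg 1: a=2, c=M1/2=-2705/4722, d=(M2−M1)/(6·3)=2507/42498, b=Δ1−h1·(2M1+M2)/6=-377/787
seg 2: a=-3, c=M2/2=-33/787, d=(M3−M2)/(6·2)=572/787, b=Δ2−h2·(2M2+M3)/6=-3657/1574
seg 3: a=-2, c=M3/2=3399/787, d=(M4−M3)/(6·1)=-7161/1574, b=Δ3−h3·(2M3+M4)/6=9807/1574
seg 4: a=4, c=M4/2=-14685/1574, d=(M5−M4)/(6·1)=4895/1574, b=Δ4−h4·(2M4+M5)/6=960/787
t_q=17/2 → seg 3, τ=1/2; S=-2+9807/1574·τ+3399/787·τ²+-7161/1574·τ³=20479/12592

  seg 0: a=0 b=1951/1574 c=0 d=-2705/42498
  seg 1: a=2 b=-377/787 c=-2705/4722 d=2507/42498
  seg 2: a=-3 b=-3657/1574 c=-33/787 d=572/787
  seg 3: a=-2 b=9807/1574 c=3399/787 d=-7161/1574
  seg 4: a=4 b=960/787 c=-14685/1574 d=4895/1574
S(17/2) = 20479/12592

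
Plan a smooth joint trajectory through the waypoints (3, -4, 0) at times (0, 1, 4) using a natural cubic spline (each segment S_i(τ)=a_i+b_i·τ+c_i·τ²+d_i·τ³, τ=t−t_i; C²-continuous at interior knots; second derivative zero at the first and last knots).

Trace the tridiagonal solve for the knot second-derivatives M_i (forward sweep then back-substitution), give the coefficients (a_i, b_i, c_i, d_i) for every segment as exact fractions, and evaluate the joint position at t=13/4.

  seg 0: a=3 b=-193/24 c=0 d=25/24
  seg 1: a=-4 b=-59/12 c=25/8 d=-25/72
S(13/4) = -1637/512

Δ: Δ0=-7, Δ1=4/3
row 1: diag=8, rhs=50; c'=3/8, d'=25/4
back: M1=25/4
M: M0=0, M1=25/4, M2=0
seg 0: a=3, c=M0/2=0, d=(M1−M0)/(6·1)=25/24, b=Δ0−h0·(2M0+M1)/6=-193/24
seg 1: a=-4, c=M1/2=25/8, d=(M2−M1)/(6·3)=-25/72, b=Δ1−h1·(2M1+M2)/6=-59/12
t_q=13/4 → seg 1, τ=9/4; S=-4+-59/12·τ+25/8·τ²+-25/72·τ³=-1637/512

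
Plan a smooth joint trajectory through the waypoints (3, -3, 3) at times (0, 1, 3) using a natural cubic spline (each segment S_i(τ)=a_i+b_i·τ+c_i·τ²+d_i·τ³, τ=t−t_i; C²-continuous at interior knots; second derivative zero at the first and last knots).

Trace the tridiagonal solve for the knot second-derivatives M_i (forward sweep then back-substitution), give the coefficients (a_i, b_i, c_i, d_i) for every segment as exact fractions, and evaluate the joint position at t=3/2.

Δ: Δ0=-6, Δ1=3
row 1: diag=6, rhs=54; c'=1/3, d'=9
back: M1=9
M: M0=0, M1=9, M2=0
seg 0: a=3, c=M0/2=0, d=(M1−M0)/(6·1)=3/2, b=Δ0−h0·(2M0+M1)/6=-15/2
seg 1: a=-3, c=M1/2=9/2, d=(M2−M1)/(6·2)=-3/4, b=Δ1−h1·(2M1+M2)/6=-3
t_q=3/2 → seg 1, τ=1/2; S=-3+-3·τ+9/2·τ²+-3/4·τ³=-111/32

  seg 0: a=3 b=-15/2 c=0 d=3/2
  seg 1: a=-3 b=-3 c=9/2 d=-3/4
S(3/2) = -111/32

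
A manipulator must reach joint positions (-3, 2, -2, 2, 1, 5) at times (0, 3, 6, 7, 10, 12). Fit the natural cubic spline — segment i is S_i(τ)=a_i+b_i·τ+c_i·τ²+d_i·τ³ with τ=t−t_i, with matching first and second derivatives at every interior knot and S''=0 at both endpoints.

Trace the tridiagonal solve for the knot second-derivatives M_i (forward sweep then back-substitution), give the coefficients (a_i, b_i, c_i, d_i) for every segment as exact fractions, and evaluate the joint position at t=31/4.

  seg 0: a=-3 b=6326/2019 c=0 d=-329/2019
  seg 1: a=2 b=-2557/2019 c=-987/673 d=324/673
  seg 2: a=-2 b=5921/2019 c=1929/673 d=-3632/2019
  seg 3: a=2 b=6599/2019 c=-1703/673 d=895/2019
  seg 4: a=1 b=110/2019 c=982/673 d=-491/2019
S(31/4) = 138475/43072

Δ: Δ0=5/3, Δ1=-4/3, Δ2=4, Δ3=-1/3, Δ4=2
row 1: diag=12, rhs=-18; c'=1/4, d'=-3/2
row 2: denom=8−3·1/4=29/4; d'=(32−3·-3/2)/(29/4)=146/29
row 3: denom=8−1·4/29=228/29; d'=(-26−1·146/29)/(228/29)=-75/19
row 4: denom=10−3·29/76=673/76; d'=(14−3·-75/19)/(673/76)=1964/673
back: M4=1964/673
back: M3=-75/19−29/76·1964/673=-3406/673
back: M2=146/29−4/29·-3406/673=3858/673
back: M1=-3/2−1/4·3858/673=-1974/673
M: M0=0, M1=-1974/673, M2=3858/673, M3=-3406/673, M4=1964/673, M5=0
seg 0: a=-3, c=M0/2=0, d=(M1−M0)/(6·3)=-329/2019, b=Δ0−h0·(2M0+M1)/6=6326/2019
seg 1: a=2, c=M1/2=-987/673, d=(M2−M1)/(6·3)=324/673, b=Δ1−h1·(2M1+M2)/6=-2557/2019
seg 2: a=-2, c=M2/2=1929/673, d=(M3−M2)/(6·1)=-3632/2019, b=Δ2−h2·(2M2+M3)/6=5921/2019
seg 3: a=2, c=M3/2=-1703/673, d=(M4−M3)/(6·3)=895/2019, b=Δ3−h3·(2M3+M4)/6=6599/2019
seg 4: a=1, c=M4/2=982/673, d=(M5−M4)/(6·2)=-491/2019, b=Δ4−h4·(2M4+M5)/6=110/2019
t_q=31/4 → seg 3, τ=3/4; S=2+6599/2019·τ+-1703/673·τ²+895/2019·τ³=138475/43072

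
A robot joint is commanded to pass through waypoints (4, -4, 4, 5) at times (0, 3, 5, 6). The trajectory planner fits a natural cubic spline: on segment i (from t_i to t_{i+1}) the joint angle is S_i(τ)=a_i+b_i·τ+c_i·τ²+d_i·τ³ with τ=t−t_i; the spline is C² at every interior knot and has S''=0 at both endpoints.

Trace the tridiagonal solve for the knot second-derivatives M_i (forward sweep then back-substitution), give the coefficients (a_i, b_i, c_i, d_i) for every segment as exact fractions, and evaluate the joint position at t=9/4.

Δ: Δ0=-8/3, Δ1=4, Δ2=1
row 1: diag=10, rhs=40; c'=1/5, d'=4
row 2: denom=6−2·1/5=28/5; d'=(-18−2·4)/(28/5)=-65/14
back: M2=-65/14
back: M1=4−1/5·-65/14=69/14
M: M0=0, M1=69/14, M2=-65/14, M3=0
seg 0: a=4, c=M0/2=0, d=(M1−M0)/(6·3)=23/84, b=Δ0−h0·(2M0+M1)/6=-431/84
seg 1: a=-4, c=M1/2=69/28, d=(M2−M1)/(6·2)=-67/84, b=Δ1−h1·(2M1+M2)/6=95/42
seg 2: a=4, c=M2/2=-65/28, d=(M3−M2)/(6·1)=65/84, b=Δ2−h2·(2M2+M3)/6=107/42
t_q=9/4 → seg 0, τ=9/4; S=4+-431/84·τ+0·τ²+23/84·τ³=-1133/256

  seg 0: a=4 b=-431/84 c=0 d=23/84
  seg 1: a=-4 b=95/42 c=69/28 d=-67/84
  seg 2: a=4 b=107/42 c=-65/28 d=65/84
S(9/4) = -1133/256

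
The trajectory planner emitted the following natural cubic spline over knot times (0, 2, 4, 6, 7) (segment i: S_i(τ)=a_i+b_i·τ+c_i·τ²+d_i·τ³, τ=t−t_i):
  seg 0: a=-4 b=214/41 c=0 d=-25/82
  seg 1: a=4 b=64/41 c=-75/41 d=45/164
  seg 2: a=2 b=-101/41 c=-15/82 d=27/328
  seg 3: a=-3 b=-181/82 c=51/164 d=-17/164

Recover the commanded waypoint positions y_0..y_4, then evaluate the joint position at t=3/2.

y_0=-4 y_1=4 y_2=2 y_3=-3 y_4=-5
S(3/2) = 1837/656

y_0 = S_0(0) = a_0 = -4
y_1 = S_1(0) = a_1 = 4
y_2 = S_2(0) = a_2 = 2
y_3 = S_3(0) = a_3 = -3
y_4 = S_3(1) = -5
t_q=3/2 is in segment 0 (τ=3/2); S_0(τ)=1837/656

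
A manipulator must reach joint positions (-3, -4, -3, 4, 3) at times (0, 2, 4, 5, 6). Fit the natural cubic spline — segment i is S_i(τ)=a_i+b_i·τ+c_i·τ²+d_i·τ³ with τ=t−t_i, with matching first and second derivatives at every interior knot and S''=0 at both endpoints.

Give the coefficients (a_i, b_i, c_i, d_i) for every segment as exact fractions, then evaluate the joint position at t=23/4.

Δ: Δ0=-1/2, Δ1=1/2, Δ2=7, Δ3=-1
row 1: diag=8, rhs=6; c'=1/4, d'=3/4
row 2: denom=6−2·1/4=11/2; d'=(39−2·3/4)/(11/2)=75/11
row 3: denom=4−1·2/11=42/11; d'=(-48−1·75/11)/(42/11)=-201/14
back: M3=-201/14
back: M2=75/11−2/11·-201/14=66/7
back: M1=3/4−1/4·66/7=-45/28
M: M0=0, M1=-45/28, M2=66/7, M3=-201/14, M4=0
seg 0: a=-3, c=M0/2=0, d=(M1−M0)/(6·2)=-15/112, b=Δ0−h0·(2M0+M1)/6=1/28
seg 1: a=-4, c=M1/2=-45/56, d=(M2−M1)/(6·2)=103/112, b=Δ1−h1·(2M1+M2)/6=-11/7
seg 2: a=-3, c=M2/2=33/7, d=(M3−M2)/(6·1)=-111/28, b=Δ2−h2·(2M2+M3)/6=25/4
seg 3: a=4, c=M3/2=-201/28, d=(M4−M3)/(6·1)=67/28, b=Δ3−h3·(2M3+M4)/6=53/14
t_q=23/4 → seg 3, τ=3/4; S=4+53/14·τ+-201/28·τ²+67/28·τ³=6829/1792

  seg 0: a=-3 b=1/28 c=0 d=-15/112
  seg 1: a=-4 b=-11/7 c=-45/56 d=103/112
  seg 2: a=-3 b=25/4 c=33/7 d=-111/28
  seg 3: a=4 b=53/14 c=-201/28 d=67/28
S(23/4) = 6829/1792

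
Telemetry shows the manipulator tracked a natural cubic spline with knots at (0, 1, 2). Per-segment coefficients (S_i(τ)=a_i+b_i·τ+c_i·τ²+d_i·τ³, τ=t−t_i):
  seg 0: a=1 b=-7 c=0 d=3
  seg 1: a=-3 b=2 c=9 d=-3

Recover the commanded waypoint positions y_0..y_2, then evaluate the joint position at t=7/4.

y_0=1 y_1=-3 y_2=5
S(7/4) = 147/64

y_0 = S_0(0) = a_0 = 1
y_1 = S_1(0) = a_1 = -3
y_2 = S_1(1) = 5
t_q=7/4 is in segment 1 (τ=3/4); S_1(τ)=147/64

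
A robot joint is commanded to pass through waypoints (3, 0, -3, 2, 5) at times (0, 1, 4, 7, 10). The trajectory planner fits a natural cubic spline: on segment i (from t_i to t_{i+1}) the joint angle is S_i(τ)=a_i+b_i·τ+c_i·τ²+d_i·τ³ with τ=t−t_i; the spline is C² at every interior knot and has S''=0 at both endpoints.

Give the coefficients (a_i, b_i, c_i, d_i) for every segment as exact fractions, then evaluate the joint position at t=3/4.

  seg 0: a=3 b=-257/81 c=0 d=14/81
  seg 1: a=0 b=-215/81 c=14/27 d=8/729
  seg 2: a=-3 b=61/81 c=50/81 d=-76/729
  seg 3: a=2 b=133/81 c=-26/81 d=26/729
S(3/4) = 599/864

Δ: Δ0=-3, Δ1=-1, Δ2=5/3, Δ3=1
row 1: diag=8, rhs=12; c'=3/8, d'=3/2
row 2: denom=12−3·3/8=87/8; d'=(16−3·3/2)/(87/8)=92/87
row 3: denom=12−3·8/29=324/29; d'=(-4−3·92/87)/(324/29)=-52/81
back: M3=-52/81
back: M2=92/87−8/29·-52/81=100/81
back: M1=3/2−3/8·100/81=28/27
M: M0=0, M1=28/27, M2=100/81, M3=-52/81, M4=0
seg 0: a=3, c=M0/2=0, d=(M1−M0)/(6·1)=14/81, b=Δ0−h0·(2M0+M1)/6=-257/81
seg 1: a=0, c=M1/2=14/27, d=(M2−M1)/(6·3)=8/729, b=Δ1−h1·(2M1+M2)/6=-215/81
seg 2: a=-3, c=M2/2=50/81, d=(M3−M2)/(6·3)=-76/729, b=Δ2−h2·(2M2+M3)/6=61/81
seg 3: a=2, c=M3/2=-26/81, d=(M4−M3)/(6·3)=26/729, b=Δ3−h3·(2M3+M4)/6=133/81
t_q=3/4 → seg 0, τ=3/4; S=3+-257/81·τ+0·τ²+14/81·τ³=599/864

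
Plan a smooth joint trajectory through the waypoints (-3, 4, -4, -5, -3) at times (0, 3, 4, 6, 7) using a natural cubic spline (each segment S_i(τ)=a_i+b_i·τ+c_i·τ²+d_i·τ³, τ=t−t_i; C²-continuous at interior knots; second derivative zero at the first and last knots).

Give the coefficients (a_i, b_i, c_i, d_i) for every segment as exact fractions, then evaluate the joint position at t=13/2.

Δ: Δ0=7/3, Δ1=-8, Δ2=-1/2, Δ3=2
row 1: diag=8, rhs=-62; c'=1/8, d'=-31/4
row 2: denom=6−1·1/8=47/8; d'=(45−1·-31/4)/(47/8)=422/47
row 3: denom=6−2·16/47=250/47; d'=(15−2·422/47)/(250/47)=-139/250
back: M3=-139/250
back: M2=422/47−16/47·-139/250=1146/125
back: M1=-31/4−1/8·1146/125=-1112/125
M: M0=0, M1=-1112/125, M2=1146/125, M3=-139/250, M4=0
seg 0: a=-3, c=M0/2=0, d=(M1−M0)/(6·3)=-556/1125, b=Δ0−h0·(2M0+M1)/6=2543/375
seg 1: a=4, c=M1/2=-556/125, d=(M2−M1)/(6·1)=1129/375, b=Δ1−h1·(2M1+M2)/6=-2461/375
seg 2: a=-4, c=M2/2=573/125, d=(M3−M2)/(6·2)=-2431/3000, b=Δ2−h2·(2M2+M3)/6=-482/75
seg 3: a=-5, c=M3/2=-139/500, d=(M4−M3)/(6·1)=139/1500, b=Δ3−h3·(2M3+M4)/6=1639/750
t_q=13/2 → seg 3, τ=1/2; S=-5+1639/750·τ+-139/500·τ²+139/1500·τ³=-15861/4000

  seg 0: a=-3 b=2543/375 c=0 d=-556/1125
  seg 1: a=4 b=-2461/375 c=-556/125 d=1129/375
  seg 2: a=-4 b=-482/75 c=573/125 d=-2431/3000
  seg 3: a=-5 b=1639/750 c=-139/500 d=139/1500
S(13/2) = -15861/4000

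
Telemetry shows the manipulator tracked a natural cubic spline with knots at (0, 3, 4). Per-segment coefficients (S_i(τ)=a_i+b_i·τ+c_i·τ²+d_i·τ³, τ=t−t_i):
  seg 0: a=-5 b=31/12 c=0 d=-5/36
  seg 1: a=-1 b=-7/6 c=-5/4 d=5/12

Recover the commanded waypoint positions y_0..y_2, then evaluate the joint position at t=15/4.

y_0=-5 y_1=-1 y_2=-3
S(15/4) = -615/256

y_0 = S_0(0) = a_0 = -5
y_1 = S_1(0) = a_1 = -1
y_2 = S_1(1) = -3
t_q=15/4 is in segment 1 (τ=3/4); S_1(τ)=-615/256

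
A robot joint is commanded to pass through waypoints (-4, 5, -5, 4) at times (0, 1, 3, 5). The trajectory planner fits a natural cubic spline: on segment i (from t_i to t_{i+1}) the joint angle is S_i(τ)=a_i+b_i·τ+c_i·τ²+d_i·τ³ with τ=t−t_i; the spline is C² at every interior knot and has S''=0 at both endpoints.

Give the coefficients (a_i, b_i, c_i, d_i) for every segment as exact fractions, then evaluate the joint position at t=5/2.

Δ: Δ0=9, Δ1=-5, Δ2=9/2
row 1: diag=6, rhs=-84; c'=1/3, d'=-14
row 2: denom=8−2·1/3=22/3; d'=(57−2·-14)/(22/3)=255/22
back: M2=255/22
back: M1=-14−1/3·255/22=-393/22
M: M0=0, M1=-393/22, M2=255/22, M3=0
seg 0: a=-4, c=M0/2=0, d=(M1−M0)/(6·1)=-131/44, b=Δ0−h0·(2M0+M1)/6=527/44
seg 1: a=5, c=M1/2=-393/44, d=(M2−M1)/(6·2)=27/11, b=Δ1−h1·(2M1+M2)/6=67/22
seg 2: a=-5, c=M2/2=255/44, d=(M3−M2)/(6·2)=-85/88, b=Δ2−h2·(2M2+M3)/6=-71/22
t_q=5/2 → seg 1, τ=3/2; S=5+67/22·τ+-393/44·τ²+27/11·τ³=-395/176

  seg 0: a=-4 b=527/44 c=0 d=-131/44
  seg 1: a=5 b=67/22 c=-393/44 d=27/11
  seg 2: a=-5 b=-71/22 c=255/44 d=-85/88
S(5/2) = -395/176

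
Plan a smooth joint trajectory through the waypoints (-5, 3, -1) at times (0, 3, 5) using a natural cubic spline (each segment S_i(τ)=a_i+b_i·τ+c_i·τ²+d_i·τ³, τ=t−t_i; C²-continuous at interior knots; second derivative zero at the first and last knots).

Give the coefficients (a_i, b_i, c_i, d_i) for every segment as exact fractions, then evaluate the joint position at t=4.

  seg 0: a=-5 b=61/15 c=0 d=-7/45
  seg 1: a=3 b=-2/15 c=-7/5 d=7/30
S(4) = 17/10

Δ: Δ0=8/3, Δ1=-2
row 1: diag=10, rhs=-28; c'=1/5, d'=-14/5
back: M1=-14/5
M: M0=0, M1=-14/5, M2=0
seg 0: a=-5, c=M0/2=0, d=(M1−M0)/(6·3)=-7/45, b=Δ0−h0·(2M0+M1)/6=61/15
seg 1: a=3, c=M1/2=-7/5, d=(M2−M1)/(6·2)=7/30, b=Δ1−h1·(2M1+M2)/6=-2/15
t_q=4 → seg 1, τ=1; S=3+-2/15·τ+-7/5·τ²+7/30·τ³=17/10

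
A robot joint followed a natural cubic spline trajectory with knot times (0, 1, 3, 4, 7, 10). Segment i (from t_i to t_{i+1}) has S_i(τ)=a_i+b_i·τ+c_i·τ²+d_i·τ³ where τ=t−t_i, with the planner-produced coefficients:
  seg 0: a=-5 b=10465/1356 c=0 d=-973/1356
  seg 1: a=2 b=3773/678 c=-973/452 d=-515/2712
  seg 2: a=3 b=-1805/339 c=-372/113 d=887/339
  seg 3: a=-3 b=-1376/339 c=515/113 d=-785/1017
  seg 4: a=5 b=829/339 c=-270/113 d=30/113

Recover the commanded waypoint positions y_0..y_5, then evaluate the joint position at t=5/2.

y_0 = S_0(0) = a_0 = -5
y_1 = S_1(0) = a_1 = 2
y_2 = S_2(0) = a_2 = 3
y_3 = S_3(0) = a_3 = -3
y_4 = S_4(0) = a_4 = 5
y_5 = S_4(3) = -2
t_q=5/2 is in segment 1 (τ=3/2); S_1(τ)=35169/7232

y_0=-5 y_1=2 y_2=3 y_3=-3 y_4=5 y_5=-2
S(5/2) = 35169/7232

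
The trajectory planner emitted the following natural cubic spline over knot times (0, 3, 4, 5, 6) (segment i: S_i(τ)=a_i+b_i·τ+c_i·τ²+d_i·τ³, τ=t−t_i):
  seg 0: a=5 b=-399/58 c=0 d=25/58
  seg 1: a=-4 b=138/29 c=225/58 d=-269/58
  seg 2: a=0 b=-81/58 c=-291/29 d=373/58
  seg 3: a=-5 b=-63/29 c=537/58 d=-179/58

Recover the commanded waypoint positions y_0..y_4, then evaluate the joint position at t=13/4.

y_0=5 y_1=-4 y_2=0 y_3=-5 y_4=-1
S(13/4) = -9801/3712

y_0 = S_0(0) = a_0 = 5
y_1 = S_1(0) = a_1 = -4
y_2 = S_2(0) = a_2 = 0
y_3 = S_3(0) = a_3 = -5
y_4 = S_3(1) = -1
t_q=13/4 is in segment 1 (τ=1/4); S_1(τ)=-9801/3712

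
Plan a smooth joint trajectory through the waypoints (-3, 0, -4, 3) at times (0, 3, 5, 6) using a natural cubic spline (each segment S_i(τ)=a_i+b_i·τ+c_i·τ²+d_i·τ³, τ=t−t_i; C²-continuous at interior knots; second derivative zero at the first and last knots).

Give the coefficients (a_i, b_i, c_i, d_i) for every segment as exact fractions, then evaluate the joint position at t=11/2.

Δ: Δ0=1, Δ1=-2, Δ2=7
row 1: diag=10, rhs=-18; c'=1/5, d'=-9/5
row 2: denom=6−2·1/5=28/5; d'=(54−2·-9/5)/(28/5)=72/7
back: M2=72/7
back: M1=-9/5−1/5·72/7=-27/7
M: M0=0, M1=-27/7, M2=72/7, M3=0
seg 0: a=-3, c=M0/2=0, d=(M1−M0)/(6·3)=-3/14, b=Δ0−h0·(2M0+M1)/6=41/14
seg 1: a=0, c=M1/2=-27/14, d=(M2−M1)/(6·2)=33/28, b=Δ1−h1·(2M1+M2)/6=-20/7
seg 2: a=-4, c=M2/2=36/7, d=(M3−M2)/(6·1)=-12/7, b=Δ2−h2·(2M2+M3)/6=25/7
t_q=11/2 → seg 2, τ=1/2; S=-4+25/7·τ+36/7·τ²+-12/7·τ³=-8/7

  seg 0: a=-3 b=41/14 c=0 d=-3/14
  seg 1: a=0 b=-20/7 c=-27/14 d=33/28
  seg 2: a=-4 b=25/7 c=36/7 d=-12/7
S(11/2) = -8/7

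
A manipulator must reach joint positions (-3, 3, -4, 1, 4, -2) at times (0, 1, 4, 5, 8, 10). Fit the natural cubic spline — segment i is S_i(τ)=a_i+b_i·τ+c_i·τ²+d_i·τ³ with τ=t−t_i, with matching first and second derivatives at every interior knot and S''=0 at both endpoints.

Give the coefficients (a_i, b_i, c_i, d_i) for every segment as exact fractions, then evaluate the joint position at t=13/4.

  seg 0: a=-3 b=29246/3825 c=0 d=-6296/3825
  seg 1: a=3 b=10358/3825 c=-6296/1275 d=37381/34425
  seg 2: a=-4 b=9173/3825 c=18493/3825 d=-949/425
  seg 3: a=1 b=1208/225 c=-1426/765 d=4679/34425
  seg 4: a=4 b=-8207/3825 c=-817/1275 d=817/7650
S(13/4) = -96211/27200

Δ: Δ0=6, Δ1=-7/3, Δ2=5, Δ3=1, Δ4=-3
row 1: diag=8, rhs=-50; c'=3/8, d'=-25/4
row 2: denom=8−3·3/8=55/8; d'=(44−3·-25/4)/(55/8)=502/55
row 3: denom=8−1·8/55=432/55; d'=(-24−1·502/55)/(432/55)=-911/216
row 4: denom=10−3·55/144=425/48; d'=(-24−3·-911/216)/(425/48)=-1634/1275
back: M4=-1634/1275
back: M3=-911/216−55/144·-1634/1275=-2852/765
back: M2=502/55−8/55·-2852/765=36986/3825
back: M1=-25/4−3/8·36986/3825=-12592/1275
M: M0=0, M1=-12592/1275, M2=36986/3825, M3=-2852/765, M4=-1634/1275, M5=0
seg 0: a=-3, c=M0/2=0, d=(M1−M0)/(6·1)=-6296/3825, b=Δ0−h0·(2M0+M1)/6=29246/3825
seg 1: a=3, c=M1/2=-6296/1275, d=(M2−M1)/(6·3)=37381/34425, b=Δ1−h1·(2M1+M2)/6=10358/3825
seg 2: a=-4, c=M2/2=18493/3825, d=(M3−M2)/(6·1)=-949/425, b=Δ2−h2·(2M2+M3)/6=9173/3825
seg 3: a=1, c=M3/2=-1426/765, d=(M4−M3)/(6·3)=4679/34425, b=Δ3−h3·(2M3+M4)/6=1208/225
seg 4: a=4, c=M4/2=-817/1275, d=(M5−M4)/(6·2)=817/7650, b=Δ4−h4·(2M4+M5)/6=-8207/3825
t_q=13/4 → seg 1, τ=9/4; S=3+10358/3825·τ+-6296/1275·τ²+37381/34425·τ³=-96211/27200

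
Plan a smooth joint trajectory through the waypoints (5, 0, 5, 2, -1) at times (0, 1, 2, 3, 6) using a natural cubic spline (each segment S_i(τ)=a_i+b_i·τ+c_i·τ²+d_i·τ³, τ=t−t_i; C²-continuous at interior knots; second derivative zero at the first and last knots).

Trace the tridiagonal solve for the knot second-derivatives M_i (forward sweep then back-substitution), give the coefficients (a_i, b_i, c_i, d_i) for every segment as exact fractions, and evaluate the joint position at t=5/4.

Δ: Δ0=-5, Δ1=5, Δ2=-3, Δ3=-1
row 1: diag=4, rhs=60; c'=1/4, d'=15
row 2: denom=4−1·1/4=15/4; d'=(-48−1·15)/(15/4)=-84/5
row 3: denom=8−1·4/15=116/15; d'=(12−1·-84/5)/(116/15)=108/29
back: M3=108/29
back: M2=-84/5−4/15·108/29=-516/29
back: M1=15−1/4·-516/29=564/29
M: M0=0, M1=564/29, M2=-516/29, M3=108/29, M4=0
seg 0: a=5, c=M0/2=0, d=(M1−M0)/(6·1)=94/29, b=Δ0−h0·(2M0+M1)/6=-239/29
seg 1: a=0, c=M1/2=282/29, d=(M2−M1)/(6·1)=-180/29, b=Δ1−h1·(2M1+M2)/6=43/29
seg 2: a=5, c=M2/2=-258/29, d=(M3−M2)/(6·1)=104/29, b=Δ2−h2·(2M2+M3)/6=67/29
seg 3: a=2, c=M3/2=54/29, d=(M4−M3)/(6·3)=-6/29, b=Δ3−h3·(2M3+M4)/6=-137/29
t_q=5/4 → seg 1, τ=1/4; S=0+43/29·τ+282/29·τ²+-180/29·τ³=409/464

  seg 0: a=5 b=-239/29 c=0 d=94/29
  seg 1: a=0 b=43/29 c=282/29 d=-180/29
  seg 2: a=5 b=67/29 c=-258/29 d=104/29
  seg 3: a=2 b=-137/29 c=54/29 d=-6/29
S(5/4) = 409/464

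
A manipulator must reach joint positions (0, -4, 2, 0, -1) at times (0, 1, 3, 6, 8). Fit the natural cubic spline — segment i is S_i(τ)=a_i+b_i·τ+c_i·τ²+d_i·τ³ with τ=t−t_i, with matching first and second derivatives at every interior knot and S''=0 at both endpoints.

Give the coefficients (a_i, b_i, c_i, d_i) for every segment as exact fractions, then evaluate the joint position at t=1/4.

  seg 0: a=0 b=-373/69 c=0 d=97/69
  seg 1: a=-4 b=-82/69 c=97/23 d=-293/276
  seg 2: a=2 b=203/69 c=-99/46 d=131/414
  seg 3: a=0 b=-197/138 c=16/23 d=-8/69
S(1/4) = -1957/1472

Δ: Δ0=-4, Δ1=3, Δ2=-2/3, Δ3=-1/2
row 1: diag=6, rhs=42; c'=1/3, d'=7
row 2: denom=10−2·1/3=28/3; d'=(-22−2·7)/(28/3)=-27/7
row 3: denom=10−3·9/28=253/28; d'=(1−3·-27/7)/(253/28)=32/23
back: M3=32/23
back: M2=-27/7−9/28·32/23=-99/23
back: M1=7−1/3·-99/23=194/23
M: M0=0, M1=194/23, M2=-99/23, M3=32/23, M4=0
seg 0: a=0, c=M0/2=0, d=(M1−M0)/(6·1)=97/69, b=Δ0−h0·(2M0+M1)/6=-373/69
seg 1: a=-4, c=M1/2=97/23, d=(M2−M1)/(6·2)=-293/276, b=Δ1−h1·(2M1+M2)/6=-82/69
seg 2: a=2, c=M2/2=-99/46, d=(M3−M2)/(6·3)=131/414, b=Δ2−h2·(2M2+M3)/6=203/69
seg 3: a=0, c=M3/2=16/23, d=(M4−M3)/(6·2)=-8/69, b=Δ3−h3·(2M3+M4)/6=-197/138
t_q=1/4 → seg 0, τ=1/4; S=0+-373/69·τ+0·τ²+97/69·τ³=-1957/1472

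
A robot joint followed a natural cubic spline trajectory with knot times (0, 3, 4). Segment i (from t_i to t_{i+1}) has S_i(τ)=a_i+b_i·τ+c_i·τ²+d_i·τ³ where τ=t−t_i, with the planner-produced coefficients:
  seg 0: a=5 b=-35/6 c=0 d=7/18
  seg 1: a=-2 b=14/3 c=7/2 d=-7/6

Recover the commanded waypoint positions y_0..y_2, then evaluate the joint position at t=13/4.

y_0=5 y_1=-2 y_2=5
S(13/4) = -81/128

y_0 = S_0(0) = a_0 = 5
y_1 = S_1(0) = a_1 = -2
y_2 = S_1(1) = 5
t_q=13/4 is in segment 1 (τ=1/4); S_1(τ)=-81/128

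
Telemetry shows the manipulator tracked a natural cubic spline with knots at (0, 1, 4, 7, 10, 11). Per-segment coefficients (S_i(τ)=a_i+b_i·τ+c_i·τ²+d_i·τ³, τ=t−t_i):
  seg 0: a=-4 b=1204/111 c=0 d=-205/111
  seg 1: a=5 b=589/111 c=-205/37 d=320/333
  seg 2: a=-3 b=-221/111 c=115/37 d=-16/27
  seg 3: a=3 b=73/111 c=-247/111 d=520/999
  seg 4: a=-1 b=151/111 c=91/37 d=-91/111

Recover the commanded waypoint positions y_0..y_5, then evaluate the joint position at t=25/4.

y_0 = S_0(0) = a_0 = -4
y_1 = S_1(0) = a_1 = 5
y_2 = S_2(0) = a_2 = -3
y_3 = S_3(0) = a_3 = 3
y_4 = S_4(0) = a_4 = -1
y_5 = S_4(1) = 2
t_q=25/4 is in segment 2 (τ=9/4); S_2(τ)=891/592

y_0=-4 y_1=5 y_2=-3 y_3=3 y_4=-1 y_5=2
S(25/4) = 891/592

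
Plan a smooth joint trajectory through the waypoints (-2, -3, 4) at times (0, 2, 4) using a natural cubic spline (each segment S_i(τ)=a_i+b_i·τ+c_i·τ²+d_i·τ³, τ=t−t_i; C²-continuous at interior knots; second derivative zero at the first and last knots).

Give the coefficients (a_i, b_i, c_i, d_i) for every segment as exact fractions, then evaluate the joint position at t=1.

Δ: Δ0=-1/2, Δ1=7/2
row 1: diag=8, rhs=24; c'=1/4, d'=3
back: M1=3
M: M0=0, M1=3, M2=0
seg 0: a=-2, c=M0/2=0, d=(M1−M0)/(6·2)=1/4, b=Δ0−h0·(2M0+M1)/6=-3/2
seg 1: a=-3, c=M1/2=3/2, d=(M2−M1)/(6·2)=-1/4, b=Δ1−h1·(2M1+M2)/6=3/2
t_q=1 → seg 0, τ=1; S=-2+-3/2·τ+0·τ²+1/4·τ³=-13/4

  seg 0: a=-2 b=-3/2 c=0 d=1/4
  seg 1: a=-3 b=3/2 c=3/2 d=-1/4
S(1) = -13/4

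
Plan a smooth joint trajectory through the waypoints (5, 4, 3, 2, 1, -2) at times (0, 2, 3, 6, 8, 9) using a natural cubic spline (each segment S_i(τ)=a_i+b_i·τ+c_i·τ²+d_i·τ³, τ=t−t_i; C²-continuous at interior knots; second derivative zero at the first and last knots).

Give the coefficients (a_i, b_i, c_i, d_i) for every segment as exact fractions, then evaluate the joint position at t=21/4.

  seg 0: a=5 b=-532/1731 c=0 d=-667/13848
  seg 1: a=4 b=-3065/3462 c=-667/2308 d=1207/6924
  seg 2: a=3 b=-6511/6924 c=135/577 d=-73/6924
  seg 3: a=2 b=619/3462 c=321/2308 d=-3313/13848
  seg 4: a=1 b=-3697/1731 c=-748/577 d=748/1731
S(21/4) = 287829/147712

Δ: Δ0=-1/2, Δ1=-1, Δ2=-1/3, Δ3=-1/2, Δ4=-3
row 1: diag=6, rhs=-3; c'=1/6, d'=-1/2
row 2: denom=8−1·1/6=47/6; d'=(4−1·-1/2)/(47/6)=27/47
row 3: denom=10−3·18/47=416/47; d'=(-1−3·27/47)/(416/47)=-4/13
row 4: denom=6−2·47/208=577/104; d'=(-15−2·-4/13)/(577/104)=-1496/577
back: M4=-1496/577
back: M3=-4/13−47/208·-1496/577=321/1154
back: M2=27/47−18/47·321/1154=270/577
back: M1=-1/2−1/6·270/577=-667/1154
M: M0=0, M1=-667/1154, M2=270/577, M3=321/1154, M4=-1496/577, M5=0
seg 0: a=5, c=M0/2=0, d=(M1−M0)/(6·2)=-667/13848, b=Δ0−h0·(2M0+M1)/6=-532/1731
seg 1: a=4, c=M1/2=-667/2308, d=(M2−M1)/(6·1)=1207/6924, b=Δ1−h1·(2M1+M2)/6=-3065/3462
seg 2: a=3, c=M2/2=135/577, d=(M3−M2)/(6·3)=-73/6924, b=Δ2−h2·(2M2+M3)/6=-6511/6924
seg 3: a=2, c=M3/2=321/2308, d=(M4−M3)/(6·2)=-3313/13848, b=Δ3−h3·(2M3+M4)/6=619/3462
seg 4: a=1, c=M4/2=-748/577, d=(M5−M4)/(6·1)=748/1731, b=Δ4−h4·(2M4+M5)/6=-3697/1731
t_q=21/4 → seg 2, τ=9/4; S=3+-6511/6924·τ+135/577·τ²+-73/6924·τ³=287829/147712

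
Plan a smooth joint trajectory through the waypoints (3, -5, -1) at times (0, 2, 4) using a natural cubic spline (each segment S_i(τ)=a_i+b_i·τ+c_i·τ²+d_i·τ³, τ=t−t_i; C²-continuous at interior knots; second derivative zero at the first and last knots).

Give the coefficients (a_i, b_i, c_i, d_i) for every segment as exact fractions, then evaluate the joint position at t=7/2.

Δ: Δ0=-4, Δ1=2
row 1: diag=8, rhs=36; c'=1/4, d'=9/2
back: M1=9/2
M: M0=0, M1=9/2, M2=0
seg 0: a=3, c=M0/2=0, d=(M1−M0)/(6·2)=3/8, b=Δ0−h0·(2M0+M1)/6=-11/2
seg 1: a=-5, c=M1/2=9/4, d=(M2−M1)/(6·2)=-3/8, b=Δ1−h1·(2M1+M2)/6=-1
t_q=7/2 → seg 1, τ=3/2; S=-5+-1·τ+9/4·τ²+-3/8·τ³=-173/64

  seg 0: a=3 b=-11/2 c=0 d=3/8
  seg 1: a=-5 b=-1 c=9/4 d=-3/8
S(7/2) = -173/64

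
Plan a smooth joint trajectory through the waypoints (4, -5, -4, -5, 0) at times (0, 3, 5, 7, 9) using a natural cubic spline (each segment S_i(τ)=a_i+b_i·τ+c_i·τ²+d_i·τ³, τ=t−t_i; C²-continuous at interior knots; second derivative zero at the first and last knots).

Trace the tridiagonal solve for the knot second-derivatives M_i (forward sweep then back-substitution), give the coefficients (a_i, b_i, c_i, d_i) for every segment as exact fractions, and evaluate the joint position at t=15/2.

  seg 0: a=4 b=-1209/284 c=0 d=119/852
  seg 1: a=-5 b=-69/142 c=357/284 d=-217/568
  seg 2: a=-4 b=-3/71 c=-147/142 d=229/568
  seg 3: a=-5 b=93/142 c=393/284 d=-131/568
S(15/2) = -19791/4544

Δ: Δ0=-3, Δ1=1/2, Δ2=-1/2, Δ3=5/2
row 1: diag=10, rhs=21; c'=1/5, d'=21/10
row 2: denom=8−2·1/5=38/5; d'=(-6−2·21/10)/(38/5)=-51/38
row 3: denom=8−2·5/19=142/19; d'=(18−2·-51/38)/(142/19)=393/142
back: M3=393/142
back: M2=-51/38−5/19·393/142=-147/71
back: M1=21/10−1/5·-147/71=357/142
M: M0=0, M1=357/142, M2=-147/71, M3=393/142, M4=0
seg 0: a=4, c=M0/2=0, d=(M1−M0)/(6·3)=119/852, b=Δ0−h0·(2M0+M1)/6=-1209/284
seg 1: a=-5, c=M1/2=357/284, d=(M2−M1)/(6·2)=-217/568, b=Δ1−h1·(2M1+M2)/6=-69/142
seg 2: a=-4, c=M2/2=-147/142, d=(M3−M2)/(6·2)=229/568, b=Δ2−h2·(2M2+M3)/6=-3/71
seg 3: a=-5, c=M3/2=393/284, d=(M4−M3)/(6·2)=-131/568, b=Δ3−h3·(2M3+M4)/6=93/142
t_q=15/2 → seg 3, τ=1/2; S=-5+93/142·τ+393/284·τ²+-131/568·τ³=-19791/4544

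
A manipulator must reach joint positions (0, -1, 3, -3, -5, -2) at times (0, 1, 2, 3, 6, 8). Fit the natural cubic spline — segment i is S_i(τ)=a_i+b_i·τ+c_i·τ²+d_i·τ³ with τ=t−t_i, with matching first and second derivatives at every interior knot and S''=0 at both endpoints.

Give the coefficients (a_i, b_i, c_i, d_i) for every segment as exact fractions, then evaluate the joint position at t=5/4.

Δ: Δ0=-1, Δ1=4, Δ2=-6, Δ3=-2/3, Δ4=3/2
row 1: diag=4, rhs=30; c'=1/4, d'=15/2
row 2: denom=4−1·1/4=15/4; d'=(-60−1·15/2)/(15/4)=-18
row 3: denom=8−1·4/15=116/15; d'=(32−1·-18)/(116/15)=375/58
row 4: denom=10−3·45/116=1025/116; d'=(13−3·375/58)/(1025/116)=-742/1025
back: M4=-742/1025
back: M3=375/58−45/116·-742/1025=1383/205
back: M2=-18−4/15·1383/205=-20294/1025
back: M1=15/2−1/4·-20294/1025=12761/1025
M: M0=0, M1=12761/1025, M2=-20294/1025, M3=1383/205, M4=-742/1025, M5=0
seg 0: a=0, c=M0/2=0, d=(M1−M0)/(6·1)=12761/6150, b=Δ0−h0·(2M0+M1)/6=-18911/6150
seg 1: a=-1, c=M1/2=12761/2050, d=(M2−M1)/(6·1)=-6611/1230, b=Δ1−h1·(2M1+M2)/6=9686/3075
seg 2: a=3, c=M2/2=-10147/1025, d=(M3−M2)/(6·1)=27209/6150, b=Δ2−h2·(2M2+M3)/6=-3227/6150
seg 3: a=-3, c=M3/2=1383/410, d=(M4−M3)/(6·3)=-7657/18450, b=Δ3−h3·(2M3+M4)/6=-21682/3075
seg 4: a=-5, c=M4/2=-371/1025, d=(M5−M4)/(6·2)=371/6150, b=Δ4−h4·(2M4+M5)/6=12193/6150
t_q=5/4 → seg 1, τ=1/4; S=-1+9686/3075·τ+12761/2050·τ²+-6611/1230·τ³=12143/131200

  seg 0: a=0 b=-18911/6150 c=0 d=12761/6150
  seg 1: a=-1 b=9686/3075 c=12761/2050 d=-6611/1230
  seg 2: a=3 b=-3227/6150 c=-10147/1025 d=27209/6150
  seg 3: a=-3 b=-21682/3075 c=1383/410 d=-7657/18450
  seg 4: a=-5 b=12193/6150 c=-371/1025 d=371/6150
S(5/4) = 12143/131200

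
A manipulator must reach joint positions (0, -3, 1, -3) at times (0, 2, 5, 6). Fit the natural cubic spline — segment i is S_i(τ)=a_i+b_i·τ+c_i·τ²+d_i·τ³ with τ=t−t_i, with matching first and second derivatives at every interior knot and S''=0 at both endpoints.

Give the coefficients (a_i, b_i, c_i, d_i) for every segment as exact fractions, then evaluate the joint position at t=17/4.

Δ: Δ0=-3/2, Δ1=4/3, Δ2=-4
row 1: diag=10, rhs=17; c'=3/10, d'=17/10
row 2: denom=8−3·3/10=71/10; d'=(-32−3·17/10)/(71/10)=-371/71
back: M2=-371/71
back: M1=17/10−3/10·-371/71=232/71
M: M0=0, M1=232/71, M2=-371/71, M3=0
seg 0: a=0, c=M0/2=0, d=(M1−M0)/(6·2)=58/213, b=Δ0−h0·(2M0+M1)/6=-1103/426
seg 1: a=-3, c=M1/2=116/71, d=(M2−M1)/(6·3)=-67/142, b=Δ1−h1·(2M1+M2)/6=289/426
seg 2: a=1, c=M2/2=-371/142, d=(M3−M2)/(6·1)=371/426, b=Δ2−h2·(2M2+M3)/6=-481/213
t_q=17/4 → seg 1, τ=9/4; S=-3+289/426·τ+116/71·τ²+-67/142·τ³=12933/9088

  seg 0: a=0 b=-1103/426 c=0 d=58/213
  seg 1: a=-3 b=289/426 c=116/71 d=-67/142
  seg 2: a=1 b=-481/213 c=-371/142 d=371/426
S(17/4) = 12933/9088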